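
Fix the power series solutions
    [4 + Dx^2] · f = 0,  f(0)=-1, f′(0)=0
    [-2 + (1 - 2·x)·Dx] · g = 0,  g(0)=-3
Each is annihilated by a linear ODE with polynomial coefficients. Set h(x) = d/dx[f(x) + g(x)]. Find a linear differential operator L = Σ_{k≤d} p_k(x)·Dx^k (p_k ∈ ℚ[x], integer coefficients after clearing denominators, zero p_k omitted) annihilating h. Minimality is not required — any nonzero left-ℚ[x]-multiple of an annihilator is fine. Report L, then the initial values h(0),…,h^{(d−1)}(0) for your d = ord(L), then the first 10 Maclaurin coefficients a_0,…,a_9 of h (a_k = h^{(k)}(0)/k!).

f: a_k = -1, 0, 2, 0, -2/3, 0, 4/45, 0, -2/315, 0, …
g: a_k = -3, -6, -12, -24, -48, -96, -192, -384, -768, -1536, …
L₀ := lclm(L_f,L_g); ord L₀ ≤ 2+1.
h₀' ⇒ L via d/dx closure of L₀.
L = (208 - 64·x + 64·x^2) + (-28 + 72·x - 48·x^2 + 32·x^3)·Dx + (52 - 16·x + 16·x^2)·Dx^2 + (-7 + 18·x - 12·x^2 + 8·x^3)·Dx^3  (order 3).
h: a_k = -6, -20, -72, -584/3, -480, -17272/15, -2688, -1935376/315, -13824, -87091192/2835, …
ICs: h(0) = -6, h′(0) = -20, h′′(0) = -144.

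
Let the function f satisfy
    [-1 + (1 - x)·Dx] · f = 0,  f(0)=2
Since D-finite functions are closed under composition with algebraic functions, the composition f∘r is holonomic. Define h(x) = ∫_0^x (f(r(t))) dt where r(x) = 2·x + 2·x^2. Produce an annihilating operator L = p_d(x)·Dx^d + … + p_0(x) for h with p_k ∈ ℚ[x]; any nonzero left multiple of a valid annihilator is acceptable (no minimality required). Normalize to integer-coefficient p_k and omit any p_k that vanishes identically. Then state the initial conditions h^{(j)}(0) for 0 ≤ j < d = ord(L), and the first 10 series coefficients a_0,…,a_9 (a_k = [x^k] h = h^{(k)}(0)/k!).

f: a_k = 2, 2, 2, 2, 2, 2, 2, 2, 2, 2, …
f∘r: x↦r, Dx↦Dx/r' in L_f ⇒ L₀.
h=∫₀ˣh₀: take L = L₀·Dx.
L = (2 + 4·x)·Dx + (-1 + 2·x + 2·x^2)·Dx^2  (order 2).
h: a_k = 0, 2, 2, 4, 8, 88/5, 40, 656/7, 224, 544, …
ICs: h(0) = 0, h′(0) = 2.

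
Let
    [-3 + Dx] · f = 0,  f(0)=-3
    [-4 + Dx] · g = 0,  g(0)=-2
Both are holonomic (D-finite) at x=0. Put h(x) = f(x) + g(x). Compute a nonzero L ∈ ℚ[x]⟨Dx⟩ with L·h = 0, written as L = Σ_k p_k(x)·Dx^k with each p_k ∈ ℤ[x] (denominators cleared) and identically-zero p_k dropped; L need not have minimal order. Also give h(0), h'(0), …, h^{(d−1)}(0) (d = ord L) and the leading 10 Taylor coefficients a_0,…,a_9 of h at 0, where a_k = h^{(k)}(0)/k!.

f: a_k = -3, -9, -27/2, -27/2, -81/8, -243/40, -243/80, -729/560, -2187/4480, -729/4480, …
g: a_k = -2, -8, -16, -64/3, -64/3, -256/15, -512/45, -2048/315, -1024/315, -4096/2835, …
Sum ⇒ L₀ = lclm(L_f,L_g) in ℚ(x)⟨Dx⟩.
L = 12 - 7·Dx + Dx^2  (order 2).
h: a_k = -5, -17, -59/2, -209/6, -755/24, -2777/120, -10379/720, -39329/5040, -30151/8064, -583337/362880, …
ICs: h(0) = -5, h′(0) = -17.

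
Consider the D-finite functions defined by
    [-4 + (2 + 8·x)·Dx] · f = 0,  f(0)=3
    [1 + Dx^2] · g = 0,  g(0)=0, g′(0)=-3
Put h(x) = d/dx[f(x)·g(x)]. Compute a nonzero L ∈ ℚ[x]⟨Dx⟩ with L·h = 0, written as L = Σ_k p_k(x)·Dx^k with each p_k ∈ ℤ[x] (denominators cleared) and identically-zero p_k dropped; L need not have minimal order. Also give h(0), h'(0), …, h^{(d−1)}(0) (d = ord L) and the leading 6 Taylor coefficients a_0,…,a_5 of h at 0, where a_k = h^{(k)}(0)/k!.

L = (-7 + 336·x + 736·x^2 + 256·x^3 + 256·x^4) + (44 + 144·x - 192·x^2 - 256·x^3)·Dx + (13 + 112·x + 288·x^2 + 256·x^3 + 256·x^4)·Dx^2  (order 2).
h: a_k = -9, -36, 117/2, -132, 3477/8, -14769/10, …
ICs: h(0) = -9, h′(0) = -36.

f: a_k = 3, 6, -6, 12, -30, 84, …
g: a_k = 0, -3, 0, 1/2, 0, -1/40, …
h₀=f·g: eliminate ⇒ L₀, order ≤ 1·2.
Differentiate: ansatz ord ≤ ord L₀ ⇒ L.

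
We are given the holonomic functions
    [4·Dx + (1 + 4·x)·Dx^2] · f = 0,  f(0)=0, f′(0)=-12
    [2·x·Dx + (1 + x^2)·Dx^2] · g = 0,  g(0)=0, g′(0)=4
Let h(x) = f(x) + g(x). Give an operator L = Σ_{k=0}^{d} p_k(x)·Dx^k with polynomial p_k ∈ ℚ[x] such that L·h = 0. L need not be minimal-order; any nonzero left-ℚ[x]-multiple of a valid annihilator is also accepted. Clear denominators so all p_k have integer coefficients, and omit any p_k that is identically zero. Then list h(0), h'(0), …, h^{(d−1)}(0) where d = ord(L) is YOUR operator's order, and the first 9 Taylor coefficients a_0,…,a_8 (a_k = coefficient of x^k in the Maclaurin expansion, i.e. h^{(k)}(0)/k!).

L = (-4 - 48·x + 12·x^2 + 16·x^3)·Dx + (-17 - 8·x - 45·x^2 + 24·x^3 + 32·x^4)·Dx^2 + (-2 - 7·x + 4·x^2 + x^3 + 6·x^4 + 8·x^5)·Dx^3  (order 3).
h: a_k = 0, -8, 24, -196/3, 192, -3068/5, 2048, -49156/7, 24576, …
ICs: h(0) = 0, h′(0) = -8, h′′(0) = 48.

f: a_k = 0, -12, 24, -64, 192, -3072/5, 2048, -49152/7, 24576, …
g: a_k = 0, 4, 0, -4/3, 0, 4/5, 0, -4/7, 0, …
Sum ⇒ L₀ = lclm(L_f,L_g) in ℚ(x)⟨Dx⟩.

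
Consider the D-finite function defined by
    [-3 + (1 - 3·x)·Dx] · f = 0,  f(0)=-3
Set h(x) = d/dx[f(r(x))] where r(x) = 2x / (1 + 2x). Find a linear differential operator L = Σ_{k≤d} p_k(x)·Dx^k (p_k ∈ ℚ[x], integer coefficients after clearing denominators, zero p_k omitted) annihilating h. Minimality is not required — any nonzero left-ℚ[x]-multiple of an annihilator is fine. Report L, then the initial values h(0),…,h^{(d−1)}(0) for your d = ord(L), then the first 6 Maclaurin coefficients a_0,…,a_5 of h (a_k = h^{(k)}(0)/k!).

f: a_k = -3, -9, -27, -81, -243, -729, …
L₀ from L_f via x↦r, Dx↦r'^{-1}Dx.
Differentiate: ansatz ord ≤ ord L₀ ⇒ L.
L = 8 + (-1 + 4·x)·Dx  (order 1).
h: a_k = -18, -144, -864, -4608, -23040, -110592, …
ICs: h(0) = -18.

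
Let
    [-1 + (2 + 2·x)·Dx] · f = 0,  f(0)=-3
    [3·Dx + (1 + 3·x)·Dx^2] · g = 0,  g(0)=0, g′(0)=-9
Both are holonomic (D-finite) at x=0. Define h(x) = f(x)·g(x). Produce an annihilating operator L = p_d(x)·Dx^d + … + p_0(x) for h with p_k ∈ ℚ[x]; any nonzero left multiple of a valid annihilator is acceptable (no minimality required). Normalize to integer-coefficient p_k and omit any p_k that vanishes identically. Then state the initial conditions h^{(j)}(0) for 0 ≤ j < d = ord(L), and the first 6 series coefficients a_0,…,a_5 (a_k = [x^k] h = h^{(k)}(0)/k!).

f: a_k = -3, -3/2, 3/8, -3/16, 15/128, -21/256, …
g: a_k = 0, -9, 27/2, -27, 243/4, -729/5, …
L₀ := L_f ⊗_s L_g (sym. prod.), ord ≤ 2.
L = (-3 + 3·x) + (8 + 8·x)·Dx + (4 + 20·x + 28·x^2 + 12·x^3)·Dx^2  (order 2).
h: a_k = 0, 27, -27, 459/8, -135, 212841/640, …
ICs: h(0) = 0, h′(0) = 27.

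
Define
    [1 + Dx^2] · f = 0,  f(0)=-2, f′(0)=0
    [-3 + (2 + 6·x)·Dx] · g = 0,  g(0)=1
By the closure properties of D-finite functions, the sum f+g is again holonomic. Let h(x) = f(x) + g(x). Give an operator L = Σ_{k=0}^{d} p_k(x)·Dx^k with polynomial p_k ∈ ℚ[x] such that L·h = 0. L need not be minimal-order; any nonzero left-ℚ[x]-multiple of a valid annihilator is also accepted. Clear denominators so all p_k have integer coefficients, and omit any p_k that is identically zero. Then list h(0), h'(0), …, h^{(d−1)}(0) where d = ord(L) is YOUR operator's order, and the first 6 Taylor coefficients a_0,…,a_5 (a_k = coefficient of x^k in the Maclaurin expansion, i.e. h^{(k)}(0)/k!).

L = (-93 - 72·x - 108·x^2) + (-10 + 18·x + 216·x^2 + 216·x^3)·Dx + (-93 - 72·x - 108·x^2)·Dx^2 + (-10 + 18·x + 216·x^2 + 216·x^3)·Dx^3  (order 3).
h: a_k = -1, 3/2, -1/8, 27/16, -1247/384, 1701/256, …
ICs: h(0) = -1, h′(0) = 3/2, h′′(0) = -1/4.

f: a_k = -2, 0, 1, 0, -1/12, 0, …
g: a_k = 1, 3/2, -9/8, 27/16, -405/128, 1701/256, …
Weyl lclm of L_f,L_g ⇒ L₀ (ord ≤ 3).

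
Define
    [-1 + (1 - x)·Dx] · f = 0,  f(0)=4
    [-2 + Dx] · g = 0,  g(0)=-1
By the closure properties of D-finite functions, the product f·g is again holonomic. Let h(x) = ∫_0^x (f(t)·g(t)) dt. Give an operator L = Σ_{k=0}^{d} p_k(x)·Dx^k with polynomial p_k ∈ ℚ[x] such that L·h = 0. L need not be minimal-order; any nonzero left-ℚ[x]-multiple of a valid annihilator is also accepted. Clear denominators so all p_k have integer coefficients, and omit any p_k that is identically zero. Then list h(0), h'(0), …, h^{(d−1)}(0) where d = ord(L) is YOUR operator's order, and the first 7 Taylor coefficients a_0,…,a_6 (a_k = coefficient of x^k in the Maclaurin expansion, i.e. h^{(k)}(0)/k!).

L = (3 - 2·x)·Dx + (-1 + x)·Dx^2  (order 2).
h: a_k = 0, -4, -6, -20/3, -19/3, -28/5, -218/45, …
ICs: h(0) = 0, h′(0) = -4.

f: a_k = 4, 4, 4, 4, 4, 4, 4, …
g: a_k = -1, -2, -2, -4/3, -2/3, -4/15, -4/45, …
L₀ := L_f ⊗_s L_g (sym. prod.), ord ≤ 1.
Integrate: L := L₀·Dx.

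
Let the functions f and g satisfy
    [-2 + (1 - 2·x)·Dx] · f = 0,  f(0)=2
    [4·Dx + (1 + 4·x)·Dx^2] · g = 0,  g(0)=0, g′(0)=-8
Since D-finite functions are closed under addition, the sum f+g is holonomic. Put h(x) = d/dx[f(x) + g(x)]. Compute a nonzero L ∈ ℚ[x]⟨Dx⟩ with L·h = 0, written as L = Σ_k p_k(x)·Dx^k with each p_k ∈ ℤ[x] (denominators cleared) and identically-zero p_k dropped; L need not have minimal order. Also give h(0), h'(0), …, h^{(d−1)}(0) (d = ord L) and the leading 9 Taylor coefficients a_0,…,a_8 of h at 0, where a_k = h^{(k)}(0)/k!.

L = (28 + 16·x) + (-1 + 40·x + 32·x^2)·Dx + (-1 - 3·x + 6·x^2 + 8·x^3)·Dx^2  (order 2).
h: a_k = -4, 48, -80, 640, -1728, 8960, -30976, 135168, -515072, …
ICs: h(0) = -4, h′(0) = 48.

f: a_k = 2, 4, 8, 16, 32, 64, 128, 256, 512, …
g: a_k = 0, -8, 16, -128/3, 128, -2048/5, 4096/3, -32768/7, 16384, …
h₀=f+g: left-lcm gives L₀, ord ≤ 3.
h₀' ⇒ L via d/dx closure of L₀.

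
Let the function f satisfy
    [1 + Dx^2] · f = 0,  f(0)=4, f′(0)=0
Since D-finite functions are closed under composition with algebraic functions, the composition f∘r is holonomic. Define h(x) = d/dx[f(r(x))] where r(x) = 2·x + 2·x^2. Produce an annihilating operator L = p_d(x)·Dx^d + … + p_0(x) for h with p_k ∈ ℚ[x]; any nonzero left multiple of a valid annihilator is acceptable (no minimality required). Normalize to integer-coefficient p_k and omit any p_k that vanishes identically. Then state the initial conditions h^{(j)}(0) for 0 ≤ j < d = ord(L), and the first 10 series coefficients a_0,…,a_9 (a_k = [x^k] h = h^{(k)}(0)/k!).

f: a_k = 4, 0, -2, 0, 1/6, 0, -1/180, 0, 1/10080, 0, …
h₀=f(r): pull back L_f along r ⇒ L₀.
h=h₀': d/dx-closure on L₀ ⇒ L.
L = (16 + 32·x + 96·x^2 + 128·x^3 + 64·x^4) + (-6 - 12·x)·Dx + (1 + 4·x + 4·x^2)·Dx^2  (order 2).
h: a_k = 0, -16, -48, -64/3, 160/3, 1408/15, 896/15, -6656/315, -2176/35, -131072/2835, …
ICs: h(0) = 0, h′(0) = -16.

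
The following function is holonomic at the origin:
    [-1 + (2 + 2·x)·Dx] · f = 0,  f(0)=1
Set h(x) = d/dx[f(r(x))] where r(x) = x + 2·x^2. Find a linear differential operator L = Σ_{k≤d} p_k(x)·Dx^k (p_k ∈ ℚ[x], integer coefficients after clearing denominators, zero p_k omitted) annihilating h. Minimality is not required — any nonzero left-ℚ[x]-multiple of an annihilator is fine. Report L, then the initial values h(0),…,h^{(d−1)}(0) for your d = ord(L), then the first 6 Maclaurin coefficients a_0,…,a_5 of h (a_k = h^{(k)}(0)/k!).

f: a_k = 1, 1/2, -1/8, 1/16, -5/128, 7/256, …
h₀=f(r): pull back L_f along r ⇒ L₀.
Differentiate: ansatz ord ≤ ord L₀ ⇒ L.
L = 7 + (-2 - 10·x - 12·x^2 - 16·x^3)·Dx  (order 1).
h: a_k = 1/2, 7/4, -21/16, -21/32, 595/256, -567/512, …
ICs: h(0) = 1/2.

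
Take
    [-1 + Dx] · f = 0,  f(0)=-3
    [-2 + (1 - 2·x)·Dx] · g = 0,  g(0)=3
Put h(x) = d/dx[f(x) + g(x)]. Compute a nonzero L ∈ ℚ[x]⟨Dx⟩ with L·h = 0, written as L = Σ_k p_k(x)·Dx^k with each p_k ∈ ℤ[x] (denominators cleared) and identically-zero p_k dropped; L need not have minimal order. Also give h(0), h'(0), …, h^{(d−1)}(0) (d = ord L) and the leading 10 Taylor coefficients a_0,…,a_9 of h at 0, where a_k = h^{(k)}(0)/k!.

f: a_k = -3, -3, -3/2, -1/2, -1/8, -1/40, -1/240, -1/1680, -1/13440, -1/120960, …
g: a_k = 3, 6, 12, 24, 48, 96, 192, 384, 768, 1536, …
L₀ := lclm(L_f,L_g); ord L₀ ≤ 1+1.
Derive L from L₀ (diff closure).
L = (20 + 8·x) + (-23 - 4·x + 4·x^2)·Dx + (3 - 4·x - 4·x^2)·Dx^2  (order 2).
h: a_k = 3, 21, 141/2, 383/2, 3839/8, 46079/40, 645119/240, 10321919/1680, 185794559/13440, 3715891199/120960, …
ICs: h(0) = 3, h′(0) = 21.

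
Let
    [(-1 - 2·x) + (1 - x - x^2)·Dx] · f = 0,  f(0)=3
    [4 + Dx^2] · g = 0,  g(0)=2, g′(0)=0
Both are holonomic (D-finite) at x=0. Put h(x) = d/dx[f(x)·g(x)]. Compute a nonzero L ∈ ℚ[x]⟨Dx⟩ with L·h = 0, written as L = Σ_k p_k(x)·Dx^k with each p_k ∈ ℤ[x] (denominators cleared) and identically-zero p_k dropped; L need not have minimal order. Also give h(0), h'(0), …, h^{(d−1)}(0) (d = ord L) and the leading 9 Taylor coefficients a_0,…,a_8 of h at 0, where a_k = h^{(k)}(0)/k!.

L = (-6 - 16·x - 8·x^2 + 16·x^3 + 8·x^4) + (-1 + 2·x + 12·x^2 + 8·x^3)·Dx + (1 - 3·x - x^2 + 4·x^3 + 2·x^4)·Dx^2  (order 2).
h: a_k = 6, 0, 18, 40, 80, 764/5, 4354/15, 18752/35, 34158/35, …
ICs: h(0) = 6, h′(0) = 0.

f: a_k = 3, 3, 6, 9, 15, 24, 39, 63, 102, …
g: a_k = 2, 0, -4, 0, 4/3, 0, -8/45, 0, 4/315, …
Product ⇒ symmetric product L₀, ord ≤ 2.
Derive L from L₀ (diff closure).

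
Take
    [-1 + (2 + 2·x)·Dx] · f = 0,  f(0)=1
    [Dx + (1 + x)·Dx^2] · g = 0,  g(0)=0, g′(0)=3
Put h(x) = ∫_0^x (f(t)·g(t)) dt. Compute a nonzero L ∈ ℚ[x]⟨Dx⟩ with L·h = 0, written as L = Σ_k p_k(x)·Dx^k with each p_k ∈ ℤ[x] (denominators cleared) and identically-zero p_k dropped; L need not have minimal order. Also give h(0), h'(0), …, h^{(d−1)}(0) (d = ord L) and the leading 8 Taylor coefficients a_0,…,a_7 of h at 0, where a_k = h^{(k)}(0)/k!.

L = Dx + (4 + 8·x + 4·x^2)·Dx^3  (order 3).
h: a_k = 0, 0, 3/2, 0, -1/32, 1/40, -71/3840, 31/2240, …
ICs: h(0) = 0, h′(0) = 0, h′′(0) = 3.

f: a_k = 1, 1/2, -1/8, 1/16, -5/128, 7/256, -21/1024, 33/2048, …
g: a_k = 0, 3, -3/2, 1, -3/4, 3/5, -1/2, 3/7, …
f·g: L₀ = L_f ⊗_s L_g, ord ≤ 1·2.
∫: right-multiply L₀ by Dx.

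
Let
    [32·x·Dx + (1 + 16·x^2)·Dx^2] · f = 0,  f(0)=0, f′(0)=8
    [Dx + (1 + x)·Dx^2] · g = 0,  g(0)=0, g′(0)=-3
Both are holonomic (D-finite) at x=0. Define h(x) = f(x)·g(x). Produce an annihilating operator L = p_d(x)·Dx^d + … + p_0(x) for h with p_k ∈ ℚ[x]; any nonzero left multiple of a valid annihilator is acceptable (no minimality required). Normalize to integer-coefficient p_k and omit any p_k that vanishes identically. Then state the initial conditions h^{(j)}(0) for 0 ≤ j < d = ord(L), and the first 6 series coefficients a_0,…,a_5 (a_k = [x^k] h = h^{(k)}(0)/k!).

f: a_k = 0, 8, 0, -128/3, 0, 2048/5, …
g: a_k = 0, -3, 3/2, -1, 3/4, -3/5, …
h₀=f·g: eliminate ⇒ L₀, order ≤ 2·2.
L = (4224 + 8384·x + 204800·x^2 + 531456·x^3 + 491520·x^4 + 212992·x^5 + 262144·x^7)·Dx + (4098 + 28864·x + 258368·x^2 + 1045504·x^3 + 1798144·x^4 + 1523712·x^5 + 573440·x^6 + 786432·x^7 + 917504·x^8)·Dx^2 + (132 + 8644·x + 37632·x^2 + 196032·x^3 + 614400·x^4 + 955392·x^5 + 786432·x^6 + 540672·x^7 + 786432·x^8 + 524288·x^9)·Dx^3 + (65 + 258·x + 2497·x^2 + 8576·x^3 + 30336·x^4 + 76800·x^5 + 118272·x^6 + 98304·x^7 + 98304·x^8 + 131072·x^9 + 65536·x^10)·Dx^4  (order 4).
h: a_k = 0, 0, -24, 12, 120, -58, …
ICs: h(0) = 0, h′(0) = 0, h′′(0) = -48, h′′′(0) = 72.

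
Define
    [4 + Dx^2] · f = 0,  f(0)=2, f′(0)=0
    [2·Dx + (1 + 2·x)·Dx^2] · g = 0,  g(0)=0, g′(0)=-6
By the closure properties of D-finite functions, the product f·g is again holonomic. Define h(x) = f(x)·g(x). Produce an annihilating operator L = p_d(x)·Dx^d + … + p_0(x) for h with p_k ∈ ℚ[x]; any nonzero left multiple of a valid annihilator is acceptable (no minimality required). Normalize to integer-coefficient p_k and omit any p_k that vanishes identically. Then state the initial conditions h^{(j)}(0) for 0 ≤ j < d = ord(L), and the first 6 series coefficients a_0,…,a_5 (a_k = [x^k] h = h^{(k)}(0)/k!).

L = (-48 + 192·x + 1216·x^2 + 2048·x^3 + 1024·x^4) + (32 + 320·x + 768·x^2 + 512·x^3)·Dx + (160·x + 672·x^2 + 1024·x^3 + 512·x^4)·Dx^2 + (8 + 80·x + 192·x^2 + 128·x^3)·Dx^3 + (3 + 28·x + 92·x^2 + 128·x^3 + 64·x^4)·Dx^4  (order 4).
h: a_k = 0, -12, 12, 8, 0, -72/5, …
ICs: h(0) = 0, h′(0) = -12, h′′(0) = 24, h′′′(0) = 48.

f: a_k = 2, 0, -4, 0, 4/3, 0, …
g: a_k = 0, -6, 6, -8, 12, -96/5, …
Product ⇒ symmetric product L₀, ord ≤ 4.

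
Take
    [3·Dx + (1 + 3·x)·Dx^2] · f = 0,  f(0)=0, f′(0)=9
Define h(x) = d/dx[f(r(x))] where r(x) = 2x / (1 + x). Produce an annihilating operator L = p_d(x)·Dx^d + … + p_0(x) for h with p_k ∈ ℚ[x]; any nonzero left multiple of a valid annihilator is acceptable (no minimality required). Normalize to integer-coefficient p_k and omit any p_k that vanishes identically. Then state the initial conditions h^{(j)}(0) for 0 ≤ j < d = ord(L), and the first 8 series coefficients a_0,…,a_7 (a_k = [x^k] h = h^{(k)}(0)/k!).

f: a_k = 0, 9, -27/2, 27, -243/4, 729/5, -729/2, 6561/7, …
L₀ from L_f via x↦r, Dx↦r'^{-1}Dx.
Derive L from L₀ (diff closure).
L = (8 + 14·x) + (1 + 8·x + 7·x^2)·Dx  (order 1).
h: a_k = 18, -144, 1026, -7200, 50418, -352944, 2470626, -17294400, …
ICs: h(0) = 18.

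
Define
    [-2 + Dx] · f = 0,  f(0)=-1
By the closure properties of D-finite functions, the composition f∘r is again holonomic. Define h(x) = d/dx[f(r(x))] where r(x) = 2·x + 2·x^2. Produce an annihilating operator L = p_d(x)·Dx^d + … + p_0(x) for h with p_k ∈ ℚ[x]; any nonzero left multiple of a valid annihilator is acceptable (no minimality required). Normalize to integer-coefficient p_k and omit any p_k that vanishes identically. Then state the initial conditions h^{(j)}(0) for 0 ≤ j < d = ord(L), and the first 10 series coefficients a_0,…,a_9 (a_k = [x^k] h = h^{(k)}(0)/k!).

f: a_k = -1, -2, -2, -4/3, -2/3, -4/15, -4/45, -8/315, -2/315, -4/2835, …
Substitute x→r, Dx→(1/r')Dx; clear ⇒ L₀.
Derive L from L₀ (diff closure).
L = (6 + 16·x + 16·x^2) + (-1 - 2·x)·Dx  (order 1).
h: a_k = -4, -24, -80, -608/3, -416, -11072/15, -52096/45, -11520/7, -675968/315, -7369472/2835, …
ICs: h(0) = -4.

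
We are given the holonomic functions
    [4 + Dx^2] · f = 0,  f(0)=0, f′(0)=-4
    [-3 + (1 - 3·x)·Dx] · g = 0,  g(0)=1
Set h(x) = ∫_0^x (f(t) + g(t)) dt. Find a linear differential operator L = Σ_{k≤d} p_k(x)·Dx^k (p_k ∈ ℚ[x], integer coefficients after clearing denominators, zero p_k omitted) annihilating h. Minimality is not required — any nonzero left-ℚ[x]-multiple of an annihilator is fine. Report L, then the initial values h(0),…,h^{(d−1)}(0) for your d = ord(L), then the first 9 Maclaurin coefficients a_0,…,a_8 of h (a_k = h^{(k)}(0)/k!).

L = (-348 + 144·x - 216·x^2)·Dx + (44 - 180·x + 216·x^2 - 216·x^3)·Dx^2 + (-87 + 36·x - 54·x^2)·Dx^3 + (11 - 45·x + 54·x^2 - 54·x^3)·Dx^4  (order 4).
h: a_k = 0, 1, -1/2, 3, 89/12, 81/5, 3637/90, 729/7, 688921/2520, …
ICs: h(0) = 0, h′(0) = 1, h′′(0) = -1, h′′′(0) = 18.

f: a_k = 0, -4, 0, 8/3, 0, -8/15, 0, 16/315, 0, …
g: a_k = 1, 3, 9, 27, 81, 243, 729, 2187, 6561, …
f+g: L₀ = lclm(L_f,L_g), ord ≤ 2+1.
h=∫h₀ ⇒ L = L₀·Dx.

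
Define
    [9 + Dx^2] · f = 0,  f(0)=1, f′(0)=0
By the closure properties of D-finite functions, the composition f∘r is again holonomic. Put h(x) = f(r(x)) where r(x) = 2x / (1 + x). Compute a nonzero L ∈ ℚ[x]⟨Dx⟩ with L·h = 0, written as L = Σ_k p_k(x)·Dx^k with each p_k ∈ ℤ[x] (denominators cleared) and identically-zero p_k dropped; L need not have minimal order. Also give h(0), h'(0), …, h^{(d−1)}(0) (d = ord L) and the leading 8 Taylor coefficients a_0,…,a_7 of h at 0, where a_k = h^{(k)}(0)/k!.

f: a_k = 1, 0, -9/2, 0, 27/8, 0, -81/80, 0, …
L₀ from L_f via x↦r, Dx↦r'^{-1}Dx.
L = 36 + (2 + 6·x + 6·x^2 + 2·x^3)·Dx + (1 + 4·x + 6·x^2 + 4·x^3 + x^4)·Dx^2  (order 2).
h: a_k = 1, 0, -18, 36, 0, -144, 1926/5, -2916/5, …
ICs: h(0) = 1, h′(0) = 0.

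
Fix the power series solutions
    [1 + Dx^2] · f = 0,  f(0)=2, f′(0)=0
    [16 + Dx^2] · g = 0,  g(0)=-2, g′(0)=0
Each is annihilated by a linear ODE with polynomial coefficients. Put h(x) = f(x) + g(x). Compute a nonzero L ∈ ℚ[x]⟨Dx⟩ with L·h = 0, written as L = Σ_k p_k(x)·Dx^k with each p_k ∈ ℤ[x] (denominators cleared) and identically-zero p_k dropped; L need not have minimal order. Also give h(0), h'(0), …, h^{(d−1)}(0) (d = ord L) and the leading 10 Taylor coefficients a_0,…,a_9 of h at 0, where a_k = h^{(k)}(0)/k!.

f: a_k = 2, 0, -1, 0, 1/12, 0, -1/360, 0, 1/20160, 0, …
g: a_k = -2, 0, 16, 0, -64/3, 0, 512/45, 0, -1024/315, 0, …
Weyl lclm of L_f,L_g ⇒ L₀ (ord ≤ 4).
L = 16 + 17·Dx^2 + Dx^4  (order 4).
h: a_k = 0, 0, 15, 0, -85/4, 0, 91/8, 0, -4369/1344, 0, …
ICs: h(0) = 0, h′(0) = 0, h′′(0) = 30, h′′′(0) = 0.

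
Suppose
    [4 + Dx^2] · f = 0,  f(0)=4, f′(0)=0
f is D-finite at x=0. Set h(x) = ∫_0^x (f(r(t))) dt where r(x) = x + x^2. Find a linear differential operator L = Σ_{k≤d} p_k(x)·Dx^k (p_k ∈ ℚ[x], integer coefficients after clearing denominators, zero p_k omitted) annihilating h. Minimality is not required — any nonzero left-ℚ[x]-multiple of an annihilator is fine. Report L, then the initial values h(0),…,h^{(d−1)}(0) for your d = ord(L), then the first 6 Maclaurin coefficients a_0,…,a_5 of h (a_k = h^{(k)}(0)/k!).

L = (4 + 24·x + 48·x^2 + 32·x^3)·Dx - 2·Dx^2 + (1 + 2·x)·Dx^3  (order 3).
h: a_k = 0, 4, 0, -8/3, -4, -16/15, …
ICs: h(0) = 0, h′(0) = 4, h′′(0) = 0.

f: a_k = 4, 0, -8, 0, 8/3, 0, …
Substitute x→r, Dx→(1/r')Dx; clear ⇒ L₀.
h=∫₀ˣh₀: take L = L₀·Dx.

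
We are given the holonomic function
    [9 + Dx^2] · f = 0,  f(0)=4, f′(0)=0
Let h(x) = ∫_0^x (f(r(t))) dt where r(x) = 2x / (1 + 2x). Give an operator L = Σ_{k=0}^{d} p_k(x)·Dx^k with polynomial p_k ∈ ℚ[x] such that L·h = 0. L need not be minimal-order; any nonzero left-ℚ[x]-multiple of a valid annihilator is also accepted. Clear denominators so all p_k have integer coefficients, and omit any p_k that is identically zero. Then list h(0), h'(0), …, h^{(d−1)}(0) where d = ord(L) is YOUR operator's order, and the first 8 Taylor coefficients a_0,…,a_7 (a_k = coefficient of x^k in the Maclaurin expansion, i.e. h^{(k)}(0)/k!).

f: a_k = 4, 0, -18, 0, 27/2, 0, -81/20, 0, …
Change of var in L_f (x↦r) gives L₀.
h=∫₀ˣh₀: take L = L₀·Dx.
L = 36·Dx + (4 + 24·x + 48·x^2 + 32·x^3)·Dx^2 + (1 + 8·x + 24·x^2 + 32·x^3 + 16·x^4)·Dx^3  (order 3).
h: a_k = 0, 4, 0, -24, 72, -648/5, 96, 1872/5, …
ICs: h(0) = 0, h′(0) = 4, h′′(0) = 0.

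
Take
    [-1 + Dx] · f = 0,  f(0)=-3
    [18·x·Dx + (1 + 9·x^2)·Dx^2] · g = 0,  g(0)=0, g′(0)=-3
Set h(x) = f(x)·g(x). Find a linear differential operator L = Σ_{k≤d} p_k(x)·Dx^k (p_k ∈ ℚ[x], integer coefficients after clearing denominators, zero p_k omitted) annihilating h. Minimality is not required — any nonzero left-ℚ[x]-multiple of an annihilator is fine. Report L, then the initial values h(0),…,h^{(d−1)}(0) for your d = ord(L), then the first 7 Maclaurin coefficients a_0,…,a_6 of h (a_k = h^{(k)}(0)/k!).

L = (1 - 18·x + 9·x^2) + (-2 + 18·x - 18·x^2)·Dx + (1 + 9·x^2)·Dx^2  (order 2).
h: a_k = 0, 9, 9, -45/2, -51/2, 5307/40, 1131/8, …
ICs: h(0) = 0, h′(0) = 9.

f: a_k = -3, -3, -3/2, -1/2, -1/8, -1/40, -1/240, …
g: a_k = 0, -3, 0, 9, 0, -243/5, 0, …
L₀ := L_f ⊗_s L_g (sym. prod.), ord ≤ 2.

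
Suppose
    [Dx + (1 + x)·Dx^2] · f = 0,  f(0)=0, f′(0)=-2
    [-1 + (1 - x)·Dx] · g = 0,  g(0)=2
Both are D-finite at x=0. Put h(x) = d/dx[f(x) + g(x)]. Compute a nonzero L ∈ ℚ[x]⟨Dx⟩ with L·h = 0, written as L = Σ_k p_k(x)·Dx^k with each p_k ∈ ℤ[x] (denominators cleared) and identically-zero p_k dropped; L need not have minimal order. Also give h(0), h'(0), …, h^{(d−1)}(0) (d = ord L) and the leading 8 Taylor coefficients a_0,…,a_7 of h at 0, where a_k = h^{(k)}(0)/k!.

L = (-10 - 2·x) + (-4 - 16·x - 4·x^2)·Dx + (3 + x - 3·x^2 - x^3)·Dx^2  (order 2).
h: a_k = 0, 6, 4, 10, 8, 14, 12, 18, …
ICs: h(0) = 0, h′(0) = 6.

f: a_k = 0, -2, 1, -2/3, 1/2, -2/5, 1/3, -2/7, …
g: a_k = 2, 2, 2, 2, 2, 2, 2, 2, …
f+g: L₀ = lclm(L_f,L_g), ord ≤ 2+1.
h=h₀': d/dx-closure on L₀ ⇒ L.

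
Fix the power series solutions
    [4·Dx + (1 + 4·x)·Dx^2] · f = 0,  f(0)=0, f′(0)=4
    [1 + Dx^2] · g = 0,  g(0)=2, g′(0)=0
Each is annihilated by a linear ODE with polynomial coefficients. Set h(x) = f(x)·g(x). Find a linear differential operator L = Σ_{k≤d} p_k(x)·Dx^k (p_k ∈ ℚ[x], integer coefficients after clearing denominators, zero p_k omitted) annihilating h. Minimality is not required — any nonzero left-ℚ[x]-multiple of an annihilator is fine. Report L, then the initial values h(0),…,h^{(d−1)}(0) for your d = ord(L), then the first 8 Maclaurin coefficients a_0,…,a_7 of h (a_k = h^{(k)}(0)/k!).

L = (-147 - 144·x - 224·x^2 + 256·x^3 + 256·x^4) + (-56 - 160·x + 384·x^2 + 512·x^3)·Dx + (-150 - 160·x - 192·x^2 + 512·x^3 + 512·x^4)·Dx^2 + (-56 - 160·x + 384·x^2 + 512·x^3)·Dx^3 + (-3 - 16·x + 32·x^2 + 256·x^3 + 256·x^4)·Dx^4  (order 4).
h: a_k = 0, 8, -16, 116/3, -120, 1943/5, -1302, 940403/210, …
ICs: h(0) = 0, h′(0) = 8, h′′(0) = -32, h′′′(0) = 232.

f: a_k = 0, 4, -8, 64/3, -64, 1024/5, -2048/3, 16384/7, …
g: a_k = 2, 0, -1, 0, 1/12, 0, -1/360, 0, …
h₀=f·g: eliminate ⇒ L₀, order ≤ 2·2.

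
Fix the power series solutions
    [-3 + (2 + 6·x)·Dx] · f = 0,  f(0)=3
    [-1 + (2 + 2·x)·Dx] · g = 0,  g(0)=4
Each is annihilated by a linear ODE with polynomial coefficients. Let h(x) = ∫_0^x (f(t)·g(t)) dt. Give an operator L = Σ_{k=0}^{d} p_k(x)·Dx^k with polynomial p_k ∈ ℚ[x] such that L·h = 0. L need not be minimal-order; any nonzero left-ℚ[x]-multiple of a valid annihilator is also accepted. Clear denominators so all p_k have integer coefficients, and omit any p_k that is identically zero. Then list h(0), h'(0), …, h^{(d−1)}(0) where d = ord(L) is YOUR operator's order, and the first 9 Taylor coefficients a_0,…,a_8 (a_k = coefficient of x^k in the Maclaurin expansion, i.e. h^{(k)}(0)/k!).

f: a_k = 3, 9/2, -27/8, 81/16, -1215/128, 5103/256, -45927/1024, 216513/2048, -8444007/32768, …
g: a_k = 4, 2, -1/2, 1/4, -5/32, 7/64, -21/256, 33/512, -429/8192, …
h₀=f·g: eliminate ⇒ L₀, order ≤ 1·1.
h=∫h₀ ⇒ L = L₀·Dx.
L = (-2 - 3·x)·Dx + (1 + 4·x + 3·x^2)·Dx^2  (order 2).
h: a_k = 0, 12, 12, -2, 3, -51/10, 19/2, -531/28, 639/16, …
ICs: h(0) = 0, h′(0) = 12.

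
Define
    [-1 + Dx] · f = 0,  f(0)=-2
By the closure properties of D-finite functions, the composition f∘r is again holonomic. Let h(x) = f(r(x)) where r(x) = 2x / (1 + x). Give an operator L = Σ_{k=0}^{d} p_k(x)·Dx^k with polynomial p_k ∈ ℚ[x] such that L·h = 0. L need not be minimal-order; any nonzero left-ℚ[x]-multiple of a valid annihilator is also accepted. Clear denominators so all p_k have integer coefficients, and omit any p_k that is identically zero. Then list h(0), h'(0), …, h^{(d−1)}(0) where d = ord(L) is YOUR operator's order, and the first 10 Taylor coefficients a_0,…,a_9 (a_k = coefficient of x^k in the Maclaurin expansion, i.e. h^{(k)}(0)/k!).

L = -2 + (1 + 2·x + x^2)·Dx  (order 1).
h: a_k = -2, -4, 0, 4/3, -4/3, 4/5, -8/45, -20/63, 64/105, -284/405, …
ICs: h(0) = -2.

f: a_k = -2, -2, -1, -1/3, -1/12, -1/60, -1/360, -1/2520, -1/20160, -1/181440, …
L₀ from L_f via x↦r, Dx↦r'^{-1}Dx.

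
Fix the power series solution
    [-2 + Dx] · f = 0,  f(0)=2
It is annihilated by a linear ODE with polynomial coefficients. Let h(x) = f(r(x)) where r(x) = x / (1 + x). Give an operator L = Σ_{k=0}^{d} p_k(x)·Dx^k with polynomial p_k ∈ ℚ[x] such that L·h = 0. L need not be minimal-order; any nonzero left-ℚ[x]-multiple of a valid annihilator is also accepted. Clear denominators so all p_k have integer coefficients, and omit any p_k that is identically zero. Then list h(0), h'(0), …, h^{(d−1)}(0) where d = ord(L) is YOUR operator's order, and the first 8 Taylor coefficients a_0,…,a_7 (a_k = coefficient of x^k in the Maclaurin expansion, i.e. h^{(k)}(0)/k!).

f: a_k = 2, 4, 4, 8/3, 4/3, 8/15, 8/45, 16/315, …
L₀ from L_f via x↦r, Dx↦r'^{-1}Dx.
L = -2 + (1 + 2·x + x^2)·Dx  (order 1).
h: a_k = 2, 4, 0, -4/3, 4/3, -4/5, 8/45, 20/63, …
ICs: h(0) = 2.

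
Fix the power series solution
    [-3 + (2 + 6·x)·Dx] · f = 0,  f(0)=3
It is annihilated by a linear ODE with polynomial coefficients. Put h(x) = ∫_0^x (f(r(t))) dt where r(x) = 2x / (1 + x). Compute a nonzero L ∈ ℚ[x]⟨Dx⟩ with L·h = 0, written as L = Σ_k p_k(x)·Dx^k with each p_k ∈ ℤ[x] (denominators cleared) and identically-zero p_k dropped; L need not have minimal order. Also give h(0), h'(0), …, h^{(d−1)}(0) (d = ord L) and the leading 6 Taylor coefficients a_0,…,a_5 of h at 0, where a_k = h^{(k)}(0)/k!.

L = -3·Dx + (1 + 8·x + 7·x^2)·Dx^2  (order 2).
h: a_k = 0, 3, 9/2, -15/2, 153/8, -2583/40, …
ICs: h(0) = 0, h′(0) = 3.

f: a_k = 3, 9/2, -27/8, 81/16, -1215/128, 5103/256, …
h₀=f(r): pull back L_f along r ⇒ L₀.
Integrate: L := L₀·Dx.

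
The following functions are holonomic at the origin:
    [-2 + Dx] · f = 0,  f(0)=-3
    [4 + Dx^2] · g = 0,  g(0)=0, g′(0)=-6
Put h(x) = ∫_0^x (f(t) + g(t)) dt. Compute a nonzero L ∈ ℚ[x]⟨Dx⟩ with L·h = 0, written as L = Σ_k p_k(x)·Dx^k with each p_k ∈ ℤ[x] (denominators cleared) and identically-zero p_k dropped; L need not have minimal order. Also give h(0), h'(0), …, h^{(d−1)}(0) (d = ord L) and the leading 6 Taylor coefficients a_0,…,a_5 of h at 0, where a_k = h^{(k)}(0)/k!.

f: a_k = -3, -6, -6, -4, -2, -4/5, …
g: a_k = 0, -6, 0, 4, 0, -4/5, …
Sum ⇒ L₀ = lclm(L_f,L_g) in ℚ(x)⟨Dx⟩.
∫: right-multiply L₀ by Dx.
L = -8·Dx + 4·Dx^2 - 2·Dx^3 + Dx^4  (order 4).
h: a_k = 0, -3, -6, -2, 0, -2/5, …
ICs: h(0) = 0, h′(0) = -3, h′′(0) = -12, h′′′(0) = -12.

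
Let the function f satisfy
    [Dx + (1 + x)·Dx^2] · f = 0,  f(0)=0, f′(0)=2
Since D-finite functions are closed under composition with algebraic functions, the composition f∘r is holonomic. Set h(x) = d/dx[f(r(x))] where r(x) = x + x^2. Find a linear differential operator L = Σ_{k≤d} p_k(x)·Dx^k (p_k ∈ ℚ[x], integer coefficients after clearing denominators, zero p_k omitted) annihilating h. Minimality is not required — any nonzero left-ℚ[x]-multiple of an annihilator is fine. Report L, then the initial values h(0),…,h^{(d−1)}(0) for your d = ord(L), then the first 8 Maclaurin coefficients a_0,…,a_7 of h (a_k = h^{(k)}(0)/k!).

L = (-1 + 2·x + 2·x^2) + (1 + 3·x + 3·x^2 + 2·x^3)·Dx  (order 1).
h: a_k = 2, 2, -4, 2, 2, -4, 2, 2, …
ICs: h(0) = 2.

f: a_k = 0, 2, -1, 2/3, -1/2, 2/5, -1/3, 2/7, …
Change of var in L_f (x↦r) gives L₀.
Derive L from L₀ (diff closure).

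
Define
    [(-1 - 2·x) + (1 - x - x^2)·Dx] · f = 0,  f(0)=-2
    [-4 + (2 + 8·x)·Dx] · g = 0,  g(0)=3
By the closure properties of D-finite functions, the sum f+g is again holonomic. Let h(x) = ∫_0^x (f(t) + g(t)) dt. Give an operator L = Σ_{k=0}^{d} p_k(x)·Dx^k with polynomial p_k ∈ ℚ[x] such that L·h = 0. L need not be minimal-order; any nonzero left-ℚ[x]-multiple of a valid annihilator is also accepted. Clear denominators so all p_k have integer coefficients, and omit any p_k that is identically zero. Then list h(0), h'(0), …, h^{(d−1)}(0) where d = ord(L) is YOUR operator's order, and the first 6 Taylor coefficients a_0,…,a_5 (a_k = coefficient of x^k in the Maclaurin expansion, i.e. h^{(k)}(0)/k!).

L = (-12 - 48·x - 48·x^2 - 40·x^3)·Dx + (8 + 30·x + 114·x^2 + 152·x^3 + 100·x^4)·Dx^2 + (1 - 5·x - 39·x^2 + 6·x^3 + 82·x^4 + 40·x^5)·Dx^3  (order 3).
h: a_k = 0, 1, 2, -10/3, 3/2, -8, …
ICs: h(0) = 0, h′(0) = 1, h′′(0) = 4.

f: a_k = -2, -2, -4, -6, -10, -16, …
g: a_k = 3, 6, -6, 12, -30, 84, …
h₀=f+g: left-lcm gives L₀, ord ≤ 2.
Integrate: L := L₀·Dx.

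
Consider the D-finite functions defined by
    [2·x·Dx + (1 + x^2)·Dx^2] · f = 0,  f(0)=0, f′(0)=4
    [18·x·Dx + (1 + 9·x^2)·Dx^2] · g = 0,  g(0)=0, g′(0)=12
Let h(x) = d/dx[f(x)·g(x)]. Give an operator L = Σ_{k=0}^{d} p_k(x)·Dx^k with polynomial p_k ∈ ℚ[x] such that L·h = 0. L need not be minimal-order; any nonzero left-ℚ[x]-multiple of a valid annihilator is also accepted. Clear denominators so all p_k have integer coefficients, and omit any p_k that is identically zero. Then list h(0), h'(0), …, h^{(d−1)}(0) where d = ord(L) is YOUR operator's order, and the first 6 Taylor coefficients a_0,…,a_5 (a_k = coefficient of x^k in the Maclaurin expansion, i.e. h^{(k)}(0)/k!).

L = (-216·x - 3600·x^3 - 5184·x^5 + 6480·x^7 + 17496·x^9) + (-40 - 1452·x^2 - 6480·x^4 - 4536·x^6 + 22680·x^8 + 26244·x^10)·Dx + (-80·x - 980·x^3 - 2160·x^5 + 2952·x^7 + 12960·x^9 + 8748·x^11)·Dx^2 + (-1 - 20·x^2 - 109·x^4 + 981·x^8 + 1620·x^10 + 729·x^12)·Dx^3  (order 3).
h: a_k = 0, 96, 0, -640, 0, 25056/5, …
ICs: h(0) = 0, h′(0) = 96, h′′(0) = 0.

f: a_k = 0, 4, 0, -4/3, 0, 4/5, …
g: a_k = 0, 12, 0, -36, 0, 972/5, …
f·g: L₀ = L_f ⊗_s L_g, ord ≤ 2·2.
Derive L from L₀ (diff closure).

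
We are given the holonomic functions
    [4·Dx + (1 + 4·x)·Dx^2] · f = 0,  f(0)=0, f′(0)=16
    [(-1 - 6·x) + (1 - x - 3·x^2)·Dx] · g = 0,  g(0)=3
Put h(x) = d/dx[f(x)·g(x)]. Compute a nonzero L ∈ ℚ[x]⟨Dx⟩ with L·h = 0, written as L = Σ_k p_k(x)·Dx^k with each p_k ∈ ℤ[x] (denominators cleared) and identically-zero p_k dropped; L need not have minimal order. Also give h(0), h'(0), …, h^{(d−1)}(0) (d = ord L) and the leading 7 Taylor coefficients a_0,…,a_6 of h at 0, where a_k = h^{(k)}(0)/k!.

L = (218 + 1080·x + 2592·x^2) + (-1 + 142·x + 1224·x^2 + 2016·x^3)·Dx + (-5 - 39·x - 37·x^2 + 228·x^3 + 288·x^4)·Dx^2  (order 2).
h: a_k = 48, -96, 1056, -2240, 14768, -207552/5, 1051024/5, …
ICs: h(0) = 48, h′(0) = -96.

f: a_k = 0, 16, -32, 256/3, -256, 4096/5, -8192/3, …
g: a_k = 3, 3, 12, 21, 57, 120, 291, …
f·g: L₀ = L_f ⊗_s L_g, ord ≤ 2·1.
h₀' ⇒ L via d/dx closure of L₀.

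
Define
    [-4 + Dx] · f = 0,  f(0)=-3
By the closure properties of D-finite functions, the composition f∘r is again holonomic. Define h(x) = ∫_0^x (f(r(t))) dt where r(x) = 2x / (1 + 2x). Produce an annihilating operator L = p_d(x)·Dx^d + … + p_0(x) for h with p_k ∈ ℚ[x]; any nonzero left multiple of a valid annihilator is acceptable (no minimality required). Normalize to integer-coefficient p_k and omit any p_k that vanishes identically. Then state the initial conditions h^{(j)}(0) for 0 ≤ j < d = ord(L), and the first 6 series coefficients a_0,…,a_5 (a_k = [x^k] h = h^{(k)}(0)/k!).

f: a_k = -3, -12, -24, -32, -32, -128/5, …
L₀ from L_f via x↦r, Dx↦r'^{-1}Dx.
Integrate: L := L₀·Dx.
L = -8·Dx + (1 + 4·x + 4·x^2)·Dx^2  (order 2).
h: a_k = 0, -3, -12, -16, 8, 64/5, …
ICs: h(0) = 0, h′(0) = -3.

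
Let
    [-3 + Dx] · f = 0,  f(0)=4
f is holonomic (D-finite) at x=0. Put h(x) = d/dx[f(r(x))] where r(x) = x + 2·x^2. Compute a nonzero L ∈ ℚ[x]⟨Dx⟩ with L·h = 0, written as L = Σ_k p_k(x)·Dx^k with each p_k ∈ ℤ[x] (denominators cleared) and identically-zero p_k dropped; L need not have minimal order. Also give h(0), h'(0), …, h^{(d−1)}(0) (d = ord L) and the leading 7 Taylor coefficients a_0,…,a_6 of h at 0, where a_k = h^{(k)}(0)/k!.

f: a_k = 4, 12, 18, 18, 27/2, 81/10, 81/20, …
Change of var in L_f (x↦r) gives L₀.
Differentiate: ansatz ord ≤ ord L₀ ⇒ L.
L = (7 + 24·x + 48·x^2) + (-1 - 4·x)·Dx  (order 1).
h: a_k = 12, 84, 270, 774, 3321/2, 33183/10, 112887/20, …
ICs: h(0) = 12.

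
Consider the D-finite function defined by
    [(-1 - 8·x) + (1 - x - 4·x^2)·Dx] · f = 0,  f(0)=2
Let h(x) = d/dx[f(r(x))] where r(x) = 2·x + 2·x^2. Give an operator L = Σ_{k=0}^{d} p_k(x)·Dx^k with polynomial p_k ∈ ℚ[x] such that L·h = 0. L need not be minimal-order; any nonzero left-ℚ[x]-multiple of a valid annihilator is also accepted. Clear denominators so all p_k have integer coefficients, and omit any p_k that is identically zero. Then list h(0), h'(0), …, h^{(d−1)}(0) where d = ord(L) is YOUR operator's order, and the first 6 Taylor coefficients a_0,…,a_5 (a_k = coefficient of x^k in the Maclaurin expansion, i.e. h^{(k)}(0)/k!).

f: a_k = 2, 2, 10, 18, 58, 130, …
Change of var in L_f (x↦r) gives L₀.
h₀' ⇒ L via d/dx closure of L₀.
L = (22 + 204·x + 1260·x^2 + 4672·x^3 + 8736·x^4 + 7680·x^5 + 2560·x^6) + (-1 - 16·x + 6·x^2 + 420·x^3 + 1520·x^4 + 2400·x^5 + 1792·x^6 + 512·x^7)·Dx  (order 1).
h: a_k = 4, 88, 672, 5600, 41520, 298080, …
ICs: h(0) = 4.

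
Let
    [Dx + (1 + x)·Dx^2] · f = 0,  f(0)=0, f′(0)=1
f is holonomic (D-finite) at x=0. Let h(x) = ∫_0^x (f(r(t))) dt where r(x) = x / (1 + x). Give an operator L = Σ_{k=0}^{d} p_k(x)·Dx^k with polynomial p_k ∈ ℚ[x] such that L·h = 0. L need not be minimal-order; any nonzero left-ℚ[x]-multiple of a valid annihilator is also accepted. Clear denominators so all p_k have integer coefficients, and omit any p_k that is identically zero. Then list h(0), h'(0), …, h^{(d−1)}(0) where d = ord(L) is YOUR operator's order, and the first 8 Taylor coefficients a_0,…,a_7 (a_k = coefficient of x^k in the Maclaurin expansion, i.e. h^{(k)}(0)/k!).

L = (3 + 4·x)·Dx^2 + (1 + 3·x + 2·x^2)·Dx^3  (order 3).
h: a_k = 0, 0, 1/2, -1/2, 7/12, -3/4, 31/30, -3/2, …
ICs: h(0) = 0, h′(0) = 0, h′′(0) = 1.

f: a_k = 0, 1, -1/2, 1/3, -1/4, 1/5, -1/6, 1/7, …
Substitute x→r, Dx→(1/r')Dx; clear ⇒ L₀.
∫: right-multiply L₀ by Dx.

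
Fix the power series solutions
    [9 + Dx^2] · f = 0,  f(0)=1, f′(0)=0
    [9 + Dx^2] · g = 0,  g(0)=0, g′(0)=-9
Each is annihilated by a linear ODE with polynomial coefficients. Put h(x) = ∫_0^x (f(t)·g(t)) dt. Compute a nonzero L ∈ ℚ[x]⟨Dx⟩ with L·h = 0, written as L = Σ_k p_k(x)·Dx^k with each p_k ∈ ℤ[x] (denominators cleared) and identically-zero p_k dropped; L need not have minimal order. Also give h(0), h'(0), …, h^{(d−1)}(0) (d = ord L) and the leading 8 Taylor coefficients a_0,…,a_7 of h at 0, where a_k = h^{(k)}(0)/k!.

L = 36·Dx^2 + Dx^4  (order 4).
h: a_k = 0, 0, -9/2, 0, 27/2, 0, -81/5, 0, …
ICs: h(0) = 0, h′(0) = 0, h′′(0) = -9, h′′′(0) = 0.

f: a_k = 1, 0, -9/2, 0, 27/8, 0, -81/80, 0, …
g: a_k = 0, -9, 0, 27/2, 0, -243/40, 0, 729/560, …
L₀ := L_f ⊗_s L_g (sym. prod.), ord ≤ 4.
∫: right-multiply L₀ by Dx.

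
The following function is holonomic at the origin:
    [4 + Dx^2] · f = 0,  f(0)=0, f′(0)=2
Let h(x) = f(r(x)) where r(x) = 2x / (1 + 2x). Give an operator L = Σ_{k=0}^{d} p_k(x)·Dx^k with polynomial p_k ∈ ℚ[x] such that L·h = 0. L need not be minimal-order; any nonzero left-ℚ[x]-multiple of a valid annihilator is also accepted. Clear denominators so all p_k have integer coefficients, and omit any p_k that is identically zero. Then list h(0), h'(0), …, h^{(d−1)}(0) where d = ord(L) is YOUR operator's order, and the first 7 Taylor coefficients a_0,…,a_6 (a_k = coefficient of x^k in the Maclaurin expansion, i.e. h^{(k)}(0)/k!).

L = 16 + (4 + 24·x + 48·x^2 + 32·x^3)·Dx + (1 + 8·x + 24·x^2 + 32·x^3 + 16·x^4)·Dx^2  (order 2).
h: a_k = 0, 4, -8, 16/3, 32, -2752/15, 640, …
ICs: h(0) = 0, h′(0) = 4.

f: a_k = 0, 2, 0, -4/3, 0, 4/15, 0, …
Substitute x→r, Dx→(1/r')Dx; clear ⇒ L₀.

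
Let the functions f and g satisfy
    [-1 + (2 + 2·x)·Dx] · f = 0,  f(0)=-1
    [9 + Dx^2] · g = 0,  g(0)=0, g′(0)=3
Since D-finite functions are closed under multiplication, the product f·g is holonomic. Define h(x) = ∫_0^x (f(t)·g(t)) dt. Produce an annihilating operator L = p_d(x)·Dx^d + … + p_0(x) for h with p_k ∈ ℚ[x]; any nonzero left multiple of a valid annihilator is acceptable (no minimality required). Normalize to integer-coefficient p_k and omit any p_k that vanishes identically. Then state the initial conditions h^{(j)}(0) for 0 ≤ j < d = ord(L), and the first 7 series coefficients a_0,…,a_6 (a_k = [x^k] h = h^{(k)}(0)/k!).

f: a_k = -1, -1/2, 1/8, -1/16, 5/128, -7/256, 21/1024, …
g: a_k = 0, 3, 0, -9/2, 0, 81/40, 0, …
Product ⇒ symmetric product L₀, ord ≤ 2.
Integrate: L := L₀·Dx.
L = (39 + 72·x + 36·x^2)·Dx + (-4 - 4·x)·Dx^2 + (4 + 8·x + 4·x^2)·Dx^3  (order 3).
h: a_k = 0, 0, -3/2, -1/2, 39/32, 33/80, -527/1280, …
ICs: h(0) = 0, h′(0) = 0, h′′(0) = -3.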